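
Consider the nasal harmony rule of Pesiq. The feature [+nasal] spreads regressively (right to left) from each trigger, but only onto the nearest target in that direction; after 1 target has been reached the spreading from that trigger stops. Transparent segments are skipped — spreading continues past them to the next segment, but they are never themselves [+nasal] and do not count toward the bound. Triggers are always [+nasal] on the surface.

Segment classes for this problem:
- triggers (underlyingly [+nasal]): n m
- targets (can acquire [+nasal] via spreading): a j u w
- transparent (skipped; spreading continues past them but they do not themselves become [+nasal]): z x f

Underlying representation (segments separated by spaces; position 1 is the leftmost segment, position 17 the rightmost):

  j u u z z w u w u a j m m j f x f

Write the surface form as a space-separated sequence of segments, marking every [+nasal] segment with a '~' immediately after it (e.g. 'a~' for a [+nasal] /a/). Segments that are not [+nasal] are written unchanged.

From /m/ at 12 leftward: 11 /j/ → [+nasal]; bound reached.
From /m/ at 13 leftward: 12 /m/ is itself a trigger — this domain ends here.
Targets with no active source: positions 1 2 3 6 7 8 9 10 14 stay [-nasal].
[+nasal] positions on the surface: 11 12 13.

j u u z z w u w u a j~ m~ m~ j f x f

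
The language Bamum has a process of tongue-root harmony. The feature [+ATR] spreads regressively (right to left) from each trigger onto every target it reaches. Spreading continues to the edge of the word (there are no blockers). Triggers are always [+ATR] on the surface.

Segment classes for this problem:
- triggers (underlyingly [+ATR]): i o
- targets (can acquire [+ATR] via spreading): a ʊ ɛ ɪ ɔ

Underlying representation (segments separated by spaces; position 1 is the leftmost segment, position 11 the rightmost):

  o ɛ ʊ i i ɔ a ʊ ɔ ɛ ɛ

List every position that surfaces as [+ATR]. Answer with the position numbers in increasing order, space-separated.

1 2 3 4 5

From /o/ at 1 leftward: word edge.
From /i/ at 4 leftward: 3 /ʊ/ → [+ATR]; 2 /ɛ/ → [+ATR]; 1 /o/ is itself a trigger — this domain ends here.
From /i/ at 5 leftward: 4 /i/ is itself a trigger — this domain ends here.
Targets with no active source: positions 6 7 8 9 10 11 stay [-ATR].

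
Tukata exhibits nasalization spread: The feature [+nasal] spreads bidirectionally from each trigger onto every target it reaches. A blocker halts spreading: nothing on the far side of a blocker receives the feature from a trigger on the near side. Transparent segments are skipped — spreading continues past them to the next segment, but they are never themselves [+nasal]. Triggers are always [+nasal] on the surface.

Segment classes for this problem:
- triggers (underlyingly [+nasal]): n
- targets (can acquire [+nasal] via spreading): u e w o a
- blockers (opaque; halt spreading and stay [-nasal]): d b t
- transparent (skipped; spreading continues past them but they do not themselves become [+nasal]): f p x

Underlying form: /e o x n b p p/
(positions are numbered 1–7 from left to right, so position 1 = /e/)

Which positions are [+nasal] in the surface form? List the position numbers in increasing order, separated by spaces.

From /n/ at 4 rightward: 5 /b/ blocks.
From /n/ at 4 leftward: 3 /x/ transparent; 2 /o/ → [+nasal]; 1 /e/ → [+nasal]; word edge.

1 2 4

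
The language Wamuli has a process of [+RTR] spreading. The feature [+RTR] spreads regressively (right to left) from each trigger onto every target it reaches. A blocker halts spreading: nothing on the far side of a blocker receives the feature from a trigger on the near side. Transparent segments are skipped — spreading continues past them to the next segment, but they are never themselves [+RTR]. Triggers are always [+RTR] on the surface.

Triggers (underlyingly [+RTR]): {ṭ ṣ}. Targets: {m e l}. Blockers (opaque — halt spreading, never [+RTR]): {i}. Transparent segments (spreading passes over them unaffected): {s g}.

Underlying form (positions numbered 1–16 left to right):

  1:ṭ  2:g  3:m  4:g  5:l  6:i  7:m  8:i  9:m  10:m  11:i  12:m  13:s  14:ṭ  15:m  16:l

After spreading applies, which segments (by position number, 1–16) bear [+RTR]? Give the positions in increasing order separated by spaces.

From /ṭ/ at 1 leftward: word edge.
From /ṭ/ at 14 leftward: 13 /s/ transparent; 12 /m/ → [+RTR]; 11 /i/ blocks.
Targets with no active source: positions 3 5 7 9 10 15 16 stay [-emphatic].

1 12 14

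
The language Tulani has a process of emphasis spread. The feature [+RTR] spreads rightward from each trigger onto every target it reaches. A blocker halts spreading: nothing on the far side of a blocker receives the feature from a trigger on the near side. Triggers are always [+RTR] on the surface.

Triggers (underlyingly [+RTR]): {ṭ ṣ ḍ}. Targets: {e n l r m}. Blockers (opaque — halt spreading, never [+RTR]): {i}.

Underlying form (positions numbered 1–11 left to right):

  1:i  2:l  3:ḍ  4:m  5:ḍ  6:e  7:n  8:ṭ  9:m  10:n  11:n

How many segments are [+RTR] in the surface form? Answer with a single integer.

From /ḍ/ at 3 rightward: 4 /m/ → [+RTR]; 5 /ḍ/ is itself a trigger — this domain ends here.
From /ḍ/ at 5 rightward: 6 /e/ → [+RTR]; 7 /n/ → [+RTR]; 8 /ṭ/ is itself a trigger — this domain ends here.
From /ṭ/ at 8 rightward: 9 /m/ → [+RTR]; 10 /n/ → [+RTR]; 11 /n/ → [+RTR]; word edge.
Target with no active source: position 2 stays [-emphatic].
[+RTR] positions on the surface: 3 4 5 6 7 8 9 10 11.

9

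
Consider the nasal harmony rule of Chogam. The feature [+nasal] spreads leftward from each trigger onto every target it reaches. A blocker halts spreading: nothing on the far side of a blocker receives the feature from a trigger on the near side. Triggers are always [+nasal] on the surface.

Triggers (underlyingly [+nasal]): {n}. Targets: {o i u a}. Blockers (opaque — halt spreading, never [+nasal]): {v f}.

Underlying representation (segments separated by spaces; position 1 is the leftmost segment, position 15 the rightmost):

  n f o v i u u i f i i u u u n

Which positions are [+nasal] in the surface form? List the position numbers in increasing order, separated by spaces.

From /n/ at 1 leftward: word edge.
From /n/ at 15 leftward: 14 /u/ → [+nasal]; 13 /u/ → [+nasal]; 12 /u/ → [+nasal]; 11 /i/ → [+nasal]; 10 /i/ → [+nasal]; 9 /f/ blocks.
Targets with no active source: positions 3 5 6 7 8 stay [-nasal].

1 10 11 12 13 14 15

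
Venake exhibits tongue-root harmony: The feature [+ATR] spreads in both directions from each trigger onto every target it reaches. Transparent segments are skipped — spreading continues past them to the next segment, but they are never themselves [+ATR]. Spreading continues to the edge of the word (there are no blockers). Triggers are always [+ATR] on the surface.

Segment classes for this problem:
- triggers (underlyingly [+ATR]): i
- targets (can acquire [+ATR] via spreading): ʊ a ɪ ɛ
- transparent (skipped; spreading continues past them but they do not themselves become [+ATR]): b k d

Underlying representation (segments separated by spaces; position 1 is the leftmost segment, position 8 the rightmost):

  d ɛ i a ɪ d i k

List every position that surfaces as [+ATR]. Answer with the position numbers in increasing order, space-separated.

2 3 4 5 7

From /i/ at 3 rightward: 4 /a/ → [+ATR]; 5 /ɪ/ → [+ATR]; 6 /d/ transparent; 7 /i/ is itself a trigger — this domain ends here.
From /i/ at 3 leftward: 2 /ɛ/ → [+ATR]; 1 /d/ transparent; word edge.
From /i/ at 7 rightward: 8 /k/ transparent; word edge.
From /i/ at 7 leftward: 6 /d/ transparent; 5 /ɪ/ → [+ATR]; 4 /a/ → [+ATR]; 3 /i/ is itself a trigger — this domain ends here.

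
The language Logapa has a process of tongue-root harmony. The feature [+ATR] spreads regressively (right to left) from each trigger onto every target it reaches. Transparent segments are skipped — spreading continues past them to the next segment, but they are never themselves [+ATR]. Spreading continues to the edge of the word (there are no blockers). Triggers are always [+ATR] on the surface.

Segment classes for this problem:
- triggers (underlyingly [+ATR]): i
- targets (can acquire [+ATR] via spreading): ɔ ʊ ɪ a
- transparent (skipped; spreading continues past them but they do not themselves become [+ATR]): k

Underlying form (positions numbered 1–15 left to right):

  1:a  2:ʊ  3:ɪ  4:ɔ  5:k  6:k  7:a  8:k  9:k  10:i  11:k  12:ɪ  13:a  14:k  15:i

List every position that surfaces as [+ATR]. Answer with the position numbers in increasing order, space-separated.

From /i/ at 10 leftward: 9 /k/ transparent; 8 /k/ transparent; 7 /a/ → [+ATR]; 6 /k/ transparent; 5 /k/ transparent; 4 /ɔ/ → [+ATR]; 3 /ɪ/ → [+ATR]; 2 /ʊ/ → [+ATR]; 1 /a/ → [+ATR]; word edge.
From /i/ at 15 leftward: 14 /k/ transparent; 13 /a/ → [+ATR]; 12 /ɪ/ → [+ATR]; 11 /k/ transparent; 10 /i/ is itself a trigger — this domain ends here.

1 2 3 4 7 10 12 13 15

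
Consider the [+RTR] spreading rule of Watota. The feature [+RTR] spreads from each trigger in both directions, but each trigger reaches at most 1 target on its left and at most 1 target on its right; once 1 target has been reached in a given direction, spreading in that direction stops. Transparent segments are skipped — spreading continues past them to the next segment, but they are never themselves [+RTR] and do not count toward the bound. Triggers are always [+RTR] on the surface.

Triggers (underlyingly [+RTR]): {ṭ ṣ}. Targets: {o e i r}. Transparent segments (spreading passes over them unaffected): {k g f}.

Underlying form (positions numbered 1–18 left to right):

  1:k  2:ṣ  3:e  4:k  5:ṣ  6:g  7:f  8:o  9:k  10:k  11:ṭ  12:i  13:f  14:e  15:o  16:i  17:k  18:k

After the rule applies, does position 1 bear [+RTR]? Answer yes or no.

no

From /ṣ/ at 2 rightward: 3 /e/ → [+RTR]; bound reached.
From /ṣ/ at 2 leftward: 1 /k/ transparent; word edge.
From /ṣ/ at 5 rightward: 6 /g/ transparent; 7 /f/ transparent; 8 /o/ → [+RTR]; bound reached.
From /ṣ/ at 5 leftward: 4 /k/ transparent; 3 /e/ → [+RTR]; bound reached.
From /ṭ/ at 11 rightward: 12 /i/ → [+RTR]; bound reached.
From /ṭ/ at 11 leftward: 10 /k/ transparent; 9 /k/ transparent; 8 /o/ → [+RTR]; bound reached.
Targets with no active source: positions 14 15 16 stay [-emphatic].
[+RTR] positions on the surface: 2 3 5 8 11 12.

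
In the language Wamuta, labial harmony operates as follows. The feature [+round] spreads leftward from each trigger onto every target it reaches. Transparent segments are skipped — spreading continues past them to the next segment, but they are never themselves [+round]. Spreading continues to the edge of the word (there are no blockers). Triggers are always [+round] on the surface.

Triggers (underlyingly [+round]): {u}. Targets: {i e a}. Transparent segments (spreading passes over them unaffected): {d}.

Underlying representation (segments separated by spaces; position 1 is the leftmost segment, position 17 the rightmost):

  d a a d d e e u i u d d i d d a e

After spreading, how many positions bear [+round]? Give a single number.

7

From /u/ at 8 leftward: 7 /e/ → [+round]; 6 /e/ → [+round]; 5 /d/ transparent; 4 /d/ transparent; 3 /a/ → [+round]; 2 /a/ → [+round]; 1 /d/ transparent; word edge.
From /u/ at 10 leftward: 9 /i/ → [+round]; 8 /u/ is itself a trigger — this domain ends here.
Targets with no active source: positions 13 16 17 stay [-round].
[+round] positions on the surface: 2 3 6 7 8 9 10.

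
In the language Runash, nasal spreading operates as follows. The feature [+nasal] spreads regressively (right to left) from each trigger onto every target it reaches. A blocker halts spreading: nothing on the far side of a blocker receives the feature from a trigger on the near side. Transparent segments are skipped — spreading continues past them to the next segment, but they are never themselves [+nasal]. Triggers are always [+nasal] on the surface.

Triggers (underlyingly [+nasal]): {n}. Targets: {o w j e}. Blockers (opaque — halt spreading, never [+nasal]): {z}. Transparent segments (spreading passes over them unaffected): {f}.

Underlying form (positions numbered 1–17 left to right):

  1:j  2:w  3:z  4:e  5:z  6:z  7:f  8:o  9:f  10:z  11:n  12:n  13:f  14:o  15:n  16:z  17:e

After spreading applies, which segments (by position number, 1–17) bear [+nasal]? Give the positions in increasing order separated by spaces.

From /n/ at 11 leftward: 10 /z/ blocks.
From /n/ at 12 leftward: 11 /n/ is itself a trigger — this domain ends here.
From /n/ at 15 leftward: 14 /o/ → [+nasal]; 13 /f/ transparent; 12 /n/ is itself a trigger — this domain ends here.
Targets with no active source: positions 1 2 4 8 17 stay [-nasal].

11 12 14 15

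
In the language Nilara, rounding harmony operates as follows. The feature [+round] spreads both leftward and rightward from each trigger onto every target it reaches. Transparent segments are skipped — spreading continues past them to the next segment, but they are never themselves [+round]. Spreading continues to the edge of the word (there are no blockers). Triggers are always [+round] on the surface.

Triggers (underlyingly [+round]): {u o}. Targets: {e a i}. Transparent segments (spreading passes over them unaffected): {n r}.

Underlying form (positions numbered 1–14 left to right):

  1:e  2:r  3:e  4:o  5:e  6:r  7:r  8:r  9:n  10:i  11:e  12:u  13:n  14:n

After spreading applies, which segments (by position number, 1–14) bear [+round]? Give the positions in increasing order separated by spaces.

1 3 4 5 10 11 12

From /o/ at 4 rightward: 5 /e/ → [+round]; 6 /r/ transparent; 7 /r/ transparent; 8 /r/ transparent; 9 /n/ transparent; 10 /i/ → [+round]; 11 /e/ → [+round]; 12 /u/ is itself a trigger — this domain ends here.
From /o/ at 4 leftward: 3 /e/ → [+round]; 2 /r/ transparent; 1 /e/ → [+round]; word edge.
From /u/ at 12 rightward: 13 /n/ transparent; 14 /n/ transparent; word edge.
From /u/ at 12 leftward: 11 /e/ → [+round]; 10 /i/ → [+round]; 9 /n/ transparent; 8 /r/ transparent; 7 /r/ transparent; 6 /r/ transparent; 5 /e/ → [+round]; 4 /o/ is itself a trigger — this domain ends here.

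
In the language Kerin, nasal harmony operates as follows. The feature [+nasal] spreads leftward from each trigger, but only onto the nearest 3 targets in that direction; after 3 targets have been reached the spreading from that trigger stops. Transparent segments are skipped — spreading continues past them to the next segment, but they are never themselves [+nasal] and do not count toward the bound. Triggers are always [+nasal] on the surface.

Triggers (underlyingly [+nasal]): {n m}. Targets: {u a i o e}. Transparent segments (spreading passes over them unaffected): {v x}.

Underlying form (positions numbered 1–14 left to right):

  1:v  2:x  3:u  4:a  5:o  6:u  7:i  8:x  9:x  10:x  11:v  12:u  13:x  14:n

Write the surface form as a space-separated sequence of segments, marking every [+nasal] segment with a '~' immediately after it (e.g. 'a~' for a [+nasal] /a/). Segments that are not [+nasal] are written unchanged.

From /n/ at 14 leftward: 13 /x/ transparent; 12 /u/ → [+nasal]; 11 /v/ transparent; 10 /x/ transparent; 9 /x/ transparent; 8 /x/ transparent; 7 /i/ → [+nasal]; 6 /u/ → [+nasal]; bound reached.
Targets with no active source: positions 3 4 5 stay [-nasal].
[+nasal] positions on the surface: 6 7 12 14.

v x u a o u~ i~ x x x v u~ x n~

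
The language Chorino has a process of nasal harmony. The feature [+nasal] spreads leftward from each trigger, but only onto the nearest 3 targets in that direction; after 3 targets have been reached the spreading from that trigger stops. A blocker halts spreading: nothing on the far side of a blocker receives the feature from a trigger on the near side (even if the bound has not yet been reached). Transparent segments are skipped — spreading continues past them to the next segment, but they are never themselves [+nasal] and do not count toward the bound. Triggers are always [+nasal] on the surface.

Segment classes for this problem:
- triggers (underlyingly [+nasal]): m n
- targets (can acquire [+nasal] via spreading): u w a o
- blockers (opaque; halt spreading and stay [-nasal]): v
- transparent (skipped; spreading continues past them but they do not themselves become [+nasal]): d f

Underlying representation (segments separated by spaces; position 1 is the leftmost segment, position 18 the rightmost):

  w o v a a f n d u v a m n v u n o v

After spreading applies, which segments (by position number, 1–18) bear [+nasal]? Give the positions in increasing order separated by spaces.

From /n/ at 7 leftward: 6 /f/ transparent; 5 /a/ → [+nasal]; 4 /a/ → [+nasal]; 3 /v/ blocks.
From /m/ at 12 leftward: 11 /a/ → [+nasal]; 10 /v/ blocks.
From /n/ at 13 leftward: 12 /m/ is itself a trigger — this domain ends here.
From /n/ at 16 leftward: 15 /u/ → [+nasal]; 14 /v/ blocks.
Targets with no active source: positions 1 2 9 17 stay [-nasal].

4 5 7 11 12 13 15 16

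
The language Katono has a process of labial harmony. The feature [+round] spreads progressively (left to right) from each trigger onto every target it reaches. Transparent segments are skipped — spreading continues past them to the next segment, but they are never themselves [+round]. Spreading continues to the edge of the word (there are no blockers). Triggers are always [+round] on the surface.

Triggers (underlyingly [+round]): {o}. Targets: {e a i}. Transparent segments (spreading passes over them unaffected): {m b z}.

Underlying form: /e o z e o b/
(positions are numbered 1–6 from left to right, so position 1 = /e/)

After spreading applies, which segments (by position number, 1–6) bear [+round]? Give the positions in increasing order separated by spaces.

From /o/ at 2 rightward: 3 /z/ transparent; 4 /e/ → [+round]; 5 /o/ is itself a trigger — this domain ends here.
From /o/ at 5 rightward: 6 /b/ transparent; word edge.
Target with no active source: position 1 stays [-round].

2 4 5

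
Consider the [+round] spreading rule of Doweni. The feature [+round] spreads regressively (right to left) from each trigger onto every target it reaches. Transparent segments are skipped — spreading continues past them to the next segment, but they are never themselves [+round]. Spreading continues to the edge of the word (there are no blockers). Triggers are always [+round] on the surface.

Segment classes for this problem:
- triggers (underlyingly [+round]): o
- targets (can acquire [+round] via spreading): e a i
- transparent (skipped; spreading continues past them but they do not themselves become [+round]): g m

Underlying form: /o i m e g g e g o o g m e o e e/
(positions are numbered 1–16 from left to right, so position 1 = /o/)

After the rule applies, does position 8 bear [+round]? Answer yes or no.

From /o/ at 1 leftward: word edge.
From /o/ at 9 leftward: 8 /g/ transparent; 7 /e/ → [+round]; 6 /g/ transparent; 5 /g/ transparent; 4 /e/ → [+round]; 3 /m/ transparent; 2 /i/ → [+round]; 1 /o/ is itself a trigger — this domain ends here.
From /o/ at 10 leftward: 9 /o/ is itself a trigger — this domain ends here.
From /o/ at 14 leftward: 13 /e/ → [+round]; 12 /m/ transparent; 11 /g/ transparent; 10 /o/ is itself a trigger — this domain ends here.
Targets with no active source: positions 15 16 stay [-round].
[+round] positions on the surface: 1 2 4 7 9 10 13 14.

no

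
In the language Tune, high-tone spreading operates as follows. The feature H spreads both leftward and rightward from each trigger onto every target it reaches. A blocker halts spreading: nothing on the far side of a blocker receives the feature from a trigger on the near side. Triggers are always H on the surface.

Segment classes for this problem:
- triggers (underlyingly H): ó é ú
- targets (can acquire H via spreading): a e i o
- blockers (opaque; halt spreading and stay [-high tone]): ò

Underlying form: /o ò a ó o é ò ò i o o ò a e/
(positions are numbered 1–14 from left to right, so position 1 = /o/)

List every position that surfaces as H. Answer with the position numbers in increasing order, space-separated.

3 4 5 6

From /ó/ at 4 rightward: 5 /o/ → H; 6 /é/ is itself a trigger — this domain ends here.
From /ó/ at 4 leftward: 3 /a/ → H; 2 /ò/ blocks.
From /é/ at 6 rightward: 7 /ò/ blocks.
From /é/ at 6 leftward: 5 /o/ → H; 4 /ó/ is itself a trigger — this domain ends here.
Targets with no active source: positions 1 9 10 11 13 14 stay [-high tone].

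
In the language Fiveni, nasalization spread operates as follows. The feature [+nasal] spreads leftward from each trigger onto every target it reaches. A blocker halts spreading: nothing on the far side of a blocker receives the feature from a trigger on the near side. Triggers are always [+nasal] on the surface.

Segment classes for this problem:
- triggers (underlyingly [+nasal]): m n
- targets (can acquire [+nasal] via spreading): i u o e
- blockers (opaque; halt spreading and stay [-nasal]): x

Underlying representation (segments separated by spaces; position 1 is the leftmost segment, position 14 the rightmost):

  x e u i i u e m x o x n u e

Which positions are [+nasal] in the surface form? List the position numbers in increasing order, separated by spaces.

2 3 4 5 6 7 8 12

From /m/ at 8 leftward: 7 /e/ → [+nasal]; 6 /u/ → [+nasal]; 5 /i/ → [+nasal]; 4 /i/ → [+nasal]; 3 /u/ → [+nasal]; 2 /e/ → [+nasal]; 1 /x/ blocks.
From /n/ at 12 leftward: 11 /x/ blocks.
Targets with no active source: positions 10 13 14 stay [-nasal].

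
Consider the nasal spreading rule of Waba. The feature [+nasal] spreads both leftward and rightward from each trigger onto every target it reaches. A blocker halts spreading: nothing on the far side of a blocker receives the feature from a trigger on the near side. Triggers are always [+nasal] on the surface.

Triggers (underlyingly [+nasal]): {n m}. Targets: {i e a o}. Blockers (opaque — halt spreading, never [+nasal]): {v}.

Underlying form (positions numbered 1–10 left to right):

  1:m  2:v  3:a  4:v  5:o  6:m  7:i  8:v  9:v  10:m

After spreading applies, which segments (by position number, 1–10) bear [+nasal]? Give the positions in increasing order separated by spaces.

From /m/ at 1 rightward: 2 /v/ blocks.
From /m/ at 1 leftward: word edge.
From /m/ at 6 rightward: 7 /i/ → [+nasal]; 8 /v/ blocks.
From /m/ at 6 leftward: 5 /o/ → [+nasal]; 4 /v/ blocks.
From /m/ at 10 rightward: word edge.
From /m/ at 10 leftward: 9 /v/ blocks.
Target with no active source: position 3 stays [-nasal].

1 5 6 7 10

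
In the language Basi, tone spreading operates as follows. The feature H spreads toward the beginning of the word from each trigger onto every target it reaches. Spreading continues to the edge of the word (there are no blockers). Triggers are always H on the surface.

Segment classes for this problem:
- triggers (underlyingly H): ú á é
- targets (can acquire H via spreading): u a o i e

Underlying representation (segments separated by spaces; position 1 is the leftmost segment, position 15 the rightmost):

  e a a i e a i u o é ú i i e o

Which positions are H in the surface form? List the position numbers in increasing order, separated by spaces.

From /é/ at 10 leftward: 9 /o/ → H; 8 /u/ → H; 7 /i/ → H; 6 /a/ → H; 5 /e/ → H; 4 /i/ → H; 3 /a/ → H; 2 /a/ → H; 1 /e/ → H; word edge.
From /ú/ at 11 leftward: 10 /é/ is itself a trigger — this domain ends here.
Targets with no active source: positions 12 13 14 15 stay [-high tone].

1 2 3 4 5 6 7 8 9 10 11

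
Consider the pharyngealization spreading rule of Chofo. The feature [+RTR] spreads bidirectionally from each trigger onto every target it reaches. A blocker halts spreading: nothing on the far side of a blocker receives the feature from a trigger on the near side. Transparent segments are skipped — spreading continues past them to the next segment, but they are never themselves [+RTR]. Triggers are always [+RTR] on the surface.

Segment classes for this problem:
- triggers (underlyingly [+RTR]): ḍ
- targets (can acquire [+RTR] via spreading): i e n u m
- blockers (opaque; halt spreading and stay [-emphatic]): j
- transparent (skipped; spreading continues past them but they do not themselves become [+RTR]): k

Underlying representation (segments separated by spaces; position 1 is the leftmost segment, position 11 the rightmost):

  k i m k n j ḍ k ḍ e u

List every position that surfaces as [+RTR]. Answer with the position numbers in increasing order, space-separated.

From /ḍ/ at 7 rightward: 8 /k/ transparent; 9 /ḍ/ is itself a trigger — this domain ends here.
From /ḍ/ at 7 leftward: 6 /j/ blocks.
From /ḍ/ at 9 rightward: 10 /e/ → [+RTR]; 11 /u/ → [+RTR]; word edge.
From /ḍ/ at 9 leftward: 8 /k/ transparent; 7 /ḍ/ is itself a trigger — this domain ends here.
Targets with no active source: positions 2 3 5 stay [-emphatic].

7 9 10 11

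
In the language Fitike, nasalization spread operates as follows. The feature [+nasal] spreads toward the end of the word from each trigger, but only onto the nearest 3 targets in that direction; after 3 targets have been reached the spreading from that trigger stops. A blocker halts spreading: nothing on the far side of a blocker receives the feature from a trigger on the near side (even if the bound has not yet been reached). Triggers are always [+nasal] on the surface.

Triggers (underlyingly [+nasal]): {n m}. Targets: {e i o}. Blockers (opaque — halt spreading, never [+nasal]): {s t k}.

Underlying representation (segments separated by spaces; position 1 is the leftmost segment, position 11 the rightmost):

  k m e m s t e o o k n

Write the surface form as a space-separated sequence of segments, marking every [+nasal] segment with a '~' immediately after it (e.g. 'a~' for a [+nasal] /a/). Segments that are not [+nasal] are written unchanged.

k m~ e~ m~ s t e o o k n~

From /m/ at 2 rightward: 3 /e/ → [+nasal]; 4 /m/ is itself a trigger — this domain ends here.
From /m/ at 4 rightward: 5 /s/ blocks.
From /n/ at 11 rightward: word edge.
Targets with no active source: positions 7 8 9 stay [-nasal].
[+nasal] positions on the surface: 2 3 4 11.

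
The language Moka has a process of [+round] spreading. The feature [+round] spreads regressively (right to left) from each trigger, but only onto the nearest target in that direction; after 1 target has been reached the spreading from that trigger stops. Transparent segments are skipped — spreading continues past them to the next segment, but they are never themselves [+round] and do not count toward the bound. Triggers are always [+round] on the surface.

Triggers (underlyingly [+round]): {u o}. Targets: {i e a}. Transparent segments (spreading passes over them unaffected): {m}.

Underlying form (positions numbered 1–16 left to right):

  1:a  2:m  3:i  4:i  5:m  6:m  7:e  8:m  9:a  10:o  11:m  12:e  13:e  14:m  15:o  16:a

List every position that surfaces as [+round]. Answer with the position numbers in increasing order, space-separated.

From /o/ at 10 leftward: 9 /a/ → [+round]; bound reached.
From /o/ at 15 leftward: 14 /m/ transparent; 13 /e/ → [+round]; bound reached.
Targets with no active source: positions 1 3 4 7 12 16 stay [-round].

9 10 13 15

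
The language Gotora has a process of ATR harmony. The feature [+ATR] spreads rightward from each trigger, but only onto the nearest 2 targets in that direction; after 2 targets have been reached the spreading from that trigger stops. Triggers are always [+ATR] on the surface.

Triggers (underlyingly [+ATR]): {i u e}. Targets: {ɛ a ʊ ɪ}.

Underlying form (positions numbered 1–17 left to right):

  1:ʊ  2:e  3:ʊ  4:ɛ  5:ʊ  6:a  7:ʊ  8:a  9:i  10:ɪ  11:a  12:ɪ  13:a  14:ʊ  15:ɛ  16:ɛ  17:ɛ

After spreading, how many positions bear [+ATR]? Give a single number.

6

From /e/ at 2 rightward: 3 /ʊ/ → [+ATR]; 4 /ɛ/ → [+ATR]; bound reached.
From /i/ at 9 rightward: 10 /ɪ/ → [+ATR]; 11 /a/ → [+ATR]; bound reached.
Targets with no active source: positions 1 5 6 7 8 12 13 14 15 16 17 stay [-ATR].
[+ATR] positions on the surface: 2 3 4 9 10 11.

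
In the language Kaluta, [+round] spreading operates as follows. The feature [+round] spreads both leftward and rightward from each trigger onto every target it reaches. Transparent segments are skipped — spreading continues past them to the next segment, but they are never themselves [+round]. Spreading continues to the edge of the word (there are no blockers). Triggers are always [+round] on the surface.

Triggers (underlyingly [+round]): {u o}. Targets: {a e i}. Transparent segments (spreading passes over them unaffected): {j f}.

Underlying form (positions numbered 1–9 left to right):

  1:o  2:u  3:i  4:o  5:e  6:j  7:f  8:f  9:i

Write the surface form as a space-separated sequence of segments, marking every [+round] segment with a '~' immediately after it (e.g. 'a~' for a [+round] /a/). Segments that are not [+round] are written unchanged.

From /o/ at 1 rightward: 2 /u/ is itself a trigger — this domain ends here.
From /o/ at 1 leftward: word edge.
From /u/ at 2 rightward: 3 /i/ → [+round]; 4 /o/ is itself a trigger — this domain ends here.
From /u/ at 2 leftward: 1 /o/ is itself a trigger — this domain ends here.
From /o/ at 4 rightward: 5 /e/ → [+round]; 6 /j/ transparent; 7 /f/ transparent; 8 /f/ transparent; 9 /i/ → [+round]; word edge.
From /o/ at 4 leftward: 3 /i/ → [+round]; 2 /u/ is itself a trigger — this domain ends here.
[+round] positions on the surface: 1 2 3 4 5 9.

o~ u~ i~ o~ e~ j f f i~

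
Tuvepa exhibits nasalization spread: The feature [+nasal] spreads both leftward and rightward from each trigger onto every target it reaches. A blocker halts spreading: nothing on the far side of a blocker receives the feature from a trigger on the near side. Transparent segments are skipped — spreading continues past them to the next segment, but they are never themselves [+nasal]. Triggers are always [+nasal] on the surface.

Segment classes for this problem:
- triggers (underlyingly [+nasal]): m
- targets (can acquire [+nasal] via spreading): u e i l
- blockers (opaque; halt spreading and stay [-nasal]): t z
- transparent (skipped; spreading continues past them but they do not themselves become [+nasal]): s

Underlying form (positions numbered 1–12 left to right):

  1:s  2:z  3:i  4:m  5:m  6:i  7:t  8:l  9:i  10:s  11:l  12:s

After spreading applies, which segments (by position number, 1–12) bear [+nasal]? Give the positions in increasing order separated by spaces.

From /m/ at 4 rightward: 5 /m/ is itself a trigger — this domain ends here.
From /m/ at 4 leftward: 3 /i/ → [+nasal]; 2 /z/ blocks.
From /m/ at 5 rightward: 6 /i/ → [+nasal]; 7 /t/ blocks.
From /m/ at 5 leftward: 4 /m/ is itself a trigger — this domain ends here.
Targets with no active source: positions 8 9 11 stay [-nasal].

3 4 5 6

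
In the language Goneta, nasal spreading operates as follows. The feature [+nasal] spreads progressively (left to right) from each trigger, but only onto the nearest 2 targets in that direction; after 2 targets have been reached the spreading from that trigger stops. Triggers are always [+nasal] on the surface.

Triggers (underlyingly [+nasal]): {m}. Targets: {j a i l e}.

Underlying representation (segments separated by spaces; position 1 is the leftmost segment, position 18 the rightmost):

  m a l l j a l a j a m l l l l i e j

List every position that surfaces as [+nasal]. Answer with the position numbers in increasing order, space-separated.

From /m/ at 1 rightward: 2 /a/ → [+nasal]; 3 /l/ → [+nasal]; bound reached.
From /m/ at 11 rightward: 12 /l/ → [+nasal]; 13 /l/ → [+nasal]; bound reached.
Targets with no active source: positions 4 5 6 7 8 9 10 14 15 16 17 18 stay [-nasal].

1 2 3 11 12 13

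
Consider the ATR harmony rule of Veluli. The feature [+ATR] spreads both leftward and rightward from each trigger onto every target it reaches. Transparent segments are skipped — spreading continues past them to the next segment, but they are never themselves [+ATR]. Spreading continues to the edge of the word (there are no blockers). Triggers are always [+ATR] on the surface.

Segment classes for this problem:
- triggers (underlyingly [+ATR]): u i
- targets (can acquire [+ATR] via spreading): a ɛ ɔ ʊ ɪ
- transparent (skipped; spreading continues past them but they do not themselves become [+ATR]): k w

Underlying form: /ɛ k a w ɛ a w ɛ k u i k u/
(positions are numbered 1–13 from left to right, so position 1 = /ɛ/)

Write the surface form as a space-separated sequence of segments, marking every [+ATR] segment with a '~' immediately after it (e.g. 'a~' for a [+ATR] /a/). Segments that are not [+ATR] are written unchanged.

From /u/ at 10 rightward: 11 /i/ is itself a trigger — this domain ends here.
From /u/ at 10 leftward: 9 /k/ transparent; 8 /ɛ/ → [+ATR]; 7 /w/ transparent; 6 /a/ → [+ATR]; 5 /ɛ/ → [+ATR]; 4 /w/ transparent; 3 /a/ → [+ATR]; 2 /k/ transparent; 1 /ɛ/ → [+ATR]; word edge.
From /i/ at 11 rightward: 12 /k/ transparent; 13 /u/ is itself a trigger — this domain ends here.
From /i/ at 11 leftward: 10 /u/ is itself a trigger — this domain ends here.
From /u/ at 13 rightward: word edge.
From /u/ at 13 leftward: 12 /k/ transparent; 11 /i/ is itself a trigger — this domain ends here.
[+ATR] positions on the surface: 1 3 5 6 8 10 11 13.

ɛ~ k a~ w ɛ~ a~ w ɛ~ k u~ i~ k u~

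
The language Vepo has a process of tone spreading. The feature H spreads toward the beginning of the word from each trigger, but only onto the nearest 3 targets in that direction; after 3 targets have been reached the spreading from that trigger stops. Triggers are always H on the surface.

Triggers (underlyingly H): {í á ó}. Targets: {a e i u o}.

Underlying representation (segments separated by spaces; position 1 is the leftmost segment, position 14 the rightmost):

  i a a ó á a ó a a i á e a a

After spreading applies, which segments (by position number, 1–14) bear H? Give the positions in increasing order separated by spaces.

1 2 3 4 5 6 7 8 9 10 11

From /ó/ at 4 leftward: 3 /a/ → H; 2 /a/ → H; 1 /i/ → H; bound reached.
From /á/ at 5 leftward: 4 /ó/ is itself a trigger — this domain ends here.
From /ó/ at 7 leftward: 6 /a/ → H; 5 /á/ is itself a trigger — this domain ends here.
From /á/ at 11 leftward: 10 /i/ → H; 9 /a/ → H; 8 /a/ → H; bound reached.
Targets with no active source: positions 12 13 14 stay [-high tone].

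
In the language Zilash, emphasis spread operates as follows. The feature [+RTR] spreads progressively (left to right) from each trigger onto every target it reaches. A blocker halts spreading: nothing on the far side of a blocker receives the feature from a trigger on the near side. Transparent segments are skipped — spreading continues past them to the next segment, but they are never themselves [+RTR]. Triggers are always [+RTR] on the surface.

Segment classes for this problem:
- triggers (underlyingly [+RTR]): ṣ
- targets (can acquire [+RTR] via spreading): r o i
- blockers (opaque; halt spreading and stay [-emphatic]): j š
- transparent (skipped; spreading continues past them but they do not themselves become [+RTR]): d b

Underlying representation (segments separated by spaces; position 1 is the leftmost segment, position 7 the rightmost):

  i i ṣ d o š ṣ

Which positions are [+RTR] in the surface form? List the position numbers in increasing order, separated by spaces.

3 5 7

From /ṣ/ at 3 rightward: 4 /d/ transparent; 5 /o/ → [+RTR]; 6 /š/ blocks.
From /ṣ/ at 7 rightward: word edge.
Targets with no active source: positions 1 2 stay [-emphatic].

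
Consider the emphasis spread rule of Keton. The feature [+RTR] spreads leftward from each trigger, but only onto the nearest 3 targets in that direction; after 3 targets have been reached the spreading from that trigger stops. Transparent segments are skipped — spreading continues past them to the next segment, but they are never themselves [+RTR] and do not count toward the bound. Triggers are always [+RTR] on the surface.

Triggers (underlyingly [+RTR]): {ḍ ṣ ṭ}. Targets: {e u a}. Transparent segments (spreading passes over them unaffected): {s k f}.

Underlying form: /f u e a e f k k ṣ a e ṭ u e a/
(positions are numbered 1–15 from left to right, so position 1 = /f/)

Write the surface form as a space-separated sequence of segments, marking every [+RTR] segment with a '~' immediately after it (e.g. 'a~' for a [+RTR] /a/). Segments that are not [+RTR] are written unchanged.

From /ṣ/ at 9 leftward: 8 /k/ transparent; 7 /k/ transparent; 6 /f/ transparent; 5 /e/ → [+RTR]; 4 /a/ → [+RTR]; 3 /e/ → [+RTR]; bound reached.
From /ṭ/ at 12 leftward: 11 /e/ → [+RTR]; 10 /a/ → [+RTR]; 9 /ṣ/ is itself a trigger — this domain ends here.
Targets with no active source: positions 2 13 14 15 stay [-emphatic].
[+RTR] positions on the surface: 3 4 5 9 10 11 12.

f u e~ a~ e~ f k k ṣ~ a~ e~ ṭ~ u e a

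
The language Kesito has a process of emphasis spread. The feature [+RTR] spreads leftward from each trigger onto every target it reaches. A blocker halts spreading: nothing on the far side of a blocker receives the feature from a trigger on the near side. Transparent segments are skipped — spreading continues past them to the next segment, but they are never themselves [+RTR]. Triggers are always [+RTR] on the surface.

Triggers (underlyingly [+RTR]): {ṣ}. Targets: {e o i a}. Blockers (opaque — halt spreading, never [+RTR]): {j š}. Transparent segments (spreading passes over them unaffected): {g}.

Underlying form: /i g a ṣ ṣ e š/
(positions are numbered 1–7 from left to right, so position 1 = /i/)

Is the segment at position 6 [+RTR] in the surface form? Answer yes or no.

From /ṣ/ at 4 leftward: 3 /a/ → [+RTR]; 2 /g/ transparent; 1 /i/ → [+RTR]; word edge.
From /ṣ/ at 5 leftward: 4 /ṣ/ is itself a trigger — this domain ends here.
Target with no active source: position 6 stays [-emphatic].
[+RTR] positions on the surface: 1 3 4 5.

no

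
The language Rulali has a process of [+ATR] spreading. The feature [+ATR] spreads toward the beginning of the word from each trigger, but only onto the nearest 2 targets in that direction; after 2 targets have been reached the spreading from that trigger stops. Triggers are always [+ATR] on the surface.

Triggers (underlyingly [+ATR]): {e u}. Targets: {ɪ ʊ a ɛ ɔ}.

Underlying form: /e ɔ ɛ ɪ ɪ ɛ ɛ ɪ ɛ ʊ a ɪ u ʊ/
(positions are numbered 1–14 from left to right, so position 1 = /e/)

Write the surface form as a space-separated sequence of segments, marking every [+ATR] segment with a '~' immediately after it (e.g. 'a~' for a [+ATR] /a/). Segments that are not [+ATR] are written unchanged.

e~ ɔ ɛ ɪ ɪ ɛ ɛ ɪ ɛ ʊ a~ ɪ~ u~ ʊ

From /e/ at 1 leftward: word edge.
From /u/ at 13 leftward: 12 /ɪ/ → [+ATR]; 11 /a/ → [+ATR]; bound reached.
Targets with no active source: positions 2 3 4 5 6 7 8 9 10 14 stay [-ATR].
[+ATR] positions on the surface: 1 11 12 13.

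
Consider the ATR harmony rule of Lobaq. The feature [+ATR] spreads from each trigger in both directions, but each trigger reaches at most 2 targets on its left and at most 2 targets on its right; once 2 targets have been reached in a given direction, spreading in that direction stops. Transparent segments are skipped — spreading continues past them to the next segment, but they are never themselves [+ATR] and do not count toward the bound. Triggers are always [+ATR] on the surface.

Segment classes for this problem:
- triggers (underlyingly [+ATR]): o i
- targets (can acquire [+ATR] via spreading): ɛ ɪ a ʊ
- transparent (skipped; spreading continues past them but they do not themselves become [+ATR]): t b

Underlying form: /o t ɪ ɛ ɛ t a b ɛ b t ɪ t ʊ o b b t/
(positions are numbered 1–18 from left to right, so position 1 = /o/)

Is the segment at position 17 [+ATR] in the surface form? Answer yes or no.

no

From /o/ at 1 rightward: 2 /t/ transparent; 3 /ɪ/ → [+ATR]; 4 /ɛ/ → [+ATR]; bound reached.
From /o/ at 1 leftward: word edge.
From /o/ at 15 rightward: 16 /b/ transparent; 17 /b/ transparent; 18 /t/ transparent; word edge.
From /o/ at 15 leftward: 14 /ʊ/ → [+ATR]; 13 /t/ transparent; 12 /ɪ/ → [+ATR]; bound reached.
Targets with no active source: positions 5 7 9 stay [-ATR].
[+ATR] positions on the surface: 1 3 4 12 14 15.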